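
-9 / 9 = -1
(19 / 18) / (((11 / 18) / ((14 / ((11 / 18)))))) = 4788 / 121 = 39.57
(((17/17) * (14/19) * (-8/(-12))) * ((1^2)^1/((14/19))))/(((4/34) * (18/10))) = 85/27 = 3.15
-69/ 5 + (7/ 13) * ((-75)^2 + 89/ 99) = 19404937/ 6435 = 3015.53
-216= -216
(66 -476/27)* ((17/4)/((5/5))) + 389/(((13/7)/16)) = 2496985/702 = 3556.96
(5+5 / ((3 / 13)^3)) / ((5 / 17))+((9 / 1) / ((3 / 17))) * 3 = 41939 / 27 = 1553.30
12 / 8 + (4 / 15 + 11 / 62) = 904 / 465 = 1.94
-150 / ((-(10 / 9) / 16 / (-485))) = -1047600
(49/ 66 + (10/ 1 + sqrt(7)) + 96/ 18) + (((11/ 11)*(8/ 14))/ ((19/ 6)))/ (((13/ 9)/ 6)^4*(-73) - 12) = sqrt(7) + 14679446027921/ 913979624250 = 18.71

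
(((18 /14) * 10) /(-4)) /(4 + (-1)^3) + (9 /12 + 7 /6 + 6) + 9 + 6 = 1835 /84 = 21.85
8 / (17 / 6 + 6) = 48 / 53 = 0.91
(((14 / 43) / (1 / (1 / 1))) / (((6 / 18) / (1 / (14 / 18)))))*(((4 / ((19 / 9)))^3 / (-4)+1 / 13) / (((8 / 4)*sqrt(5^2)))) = -3908871 / 19170905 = -0.20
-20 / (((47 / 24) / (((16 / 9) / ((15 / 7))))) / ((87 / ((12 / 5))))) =-129920 / 423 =-307.14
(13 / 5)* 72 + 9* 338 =16146 / 5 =3229.20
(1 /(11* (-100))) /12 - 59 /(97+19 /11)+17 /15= 426593 /796400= 0.54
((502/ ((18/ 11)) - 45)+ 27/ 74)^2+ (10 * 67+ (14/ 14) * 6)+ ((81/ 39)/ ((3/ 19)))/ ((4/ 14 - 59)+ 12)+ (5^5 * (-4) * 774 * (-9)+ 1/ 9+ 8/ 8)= 54771895477365661/ 628518852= 87144395.59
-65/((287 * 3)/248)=-16120/861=-18.72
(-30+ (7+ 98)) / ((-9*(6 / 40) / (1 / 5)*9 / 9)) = -11.11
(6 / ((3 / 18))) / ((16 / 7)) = 63 / 4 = 15.75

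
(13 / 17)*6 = 78 / 17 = 4.59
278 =278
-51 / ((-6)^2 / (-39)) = 221 / 4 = 55.25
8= 8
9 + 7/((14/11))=29/2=14.50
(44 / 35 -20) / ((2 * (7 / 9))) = -2952 / 245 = -12.05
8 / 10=4 / 5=0.80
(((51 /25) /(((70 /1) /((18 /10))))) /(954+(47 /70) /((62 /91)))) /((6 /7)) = 0.00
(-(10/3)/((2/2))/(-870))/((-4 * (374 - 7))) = -1/383148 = -0.00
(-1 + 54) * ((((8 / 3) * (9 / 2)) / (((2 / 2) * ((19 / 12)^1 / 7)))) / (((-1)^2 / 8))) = 427392 / 19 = 22494.32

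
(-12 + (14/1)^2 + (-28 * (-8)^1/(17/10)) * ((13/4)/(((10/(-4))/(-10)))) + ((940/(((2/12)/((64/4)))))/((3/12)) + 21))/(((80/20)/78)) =240588075/34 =7076119.85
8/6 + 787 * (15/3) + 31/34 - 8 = 3929.25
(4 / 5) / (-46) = -2 / 115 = -0.02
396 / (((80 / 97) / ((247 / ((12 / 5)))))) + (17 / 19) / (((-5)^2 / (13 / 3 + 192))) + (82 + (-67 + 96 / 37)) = 2195138609 / 44400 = 49440.06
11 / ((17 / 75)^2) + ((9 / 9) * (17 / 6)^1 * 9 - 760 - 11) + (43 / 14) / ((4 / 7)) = -1216169 / 2312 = -526.02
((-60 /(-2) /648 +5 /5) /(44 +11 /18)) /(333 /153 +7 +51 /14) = 119 /65043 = 0.00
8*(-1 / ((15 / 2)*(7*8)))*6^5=-5184 / 35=-148.11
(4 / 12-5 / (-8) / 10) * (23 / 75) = 437 / 3600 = 0.12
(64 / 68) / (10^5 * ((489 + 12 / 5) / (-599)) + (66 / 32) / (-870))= -44469760 / 3876163312013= -0.00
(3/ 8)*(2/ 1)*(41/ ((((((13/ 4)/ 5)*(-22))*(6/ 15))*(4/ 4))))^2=3151875/ 81796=38.53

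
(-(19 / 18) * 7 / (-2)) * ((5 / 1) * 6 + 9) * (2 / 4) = 1729 / 24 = 72.04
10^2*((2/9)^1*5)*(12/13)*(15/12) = 5000/39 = 128.21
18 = 18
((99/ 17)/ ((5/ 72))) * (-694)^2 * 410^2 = 115420869336960/ 17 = 6789462902174.12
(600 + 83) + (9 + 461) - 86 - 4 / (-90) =48017 / 45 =1067.04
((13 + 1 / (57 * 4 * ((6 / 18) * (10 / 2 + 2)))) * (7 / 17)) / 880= 0.01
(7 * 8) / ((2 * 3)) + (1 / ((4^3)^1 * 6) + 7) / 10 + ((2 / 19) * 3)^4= 1675371483 / 166810880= 10.04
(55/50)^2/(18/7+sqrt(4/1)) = 847/3200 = 0.26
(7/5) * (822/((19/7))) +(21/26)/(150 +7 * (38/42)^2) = 10274479593/24233170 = 423.98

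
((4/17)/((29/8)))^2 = 1024/243049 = 0.00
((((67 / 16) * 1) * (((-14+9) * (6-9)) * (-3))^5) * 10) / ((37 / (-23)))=1421789203125 / 296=4803341902.45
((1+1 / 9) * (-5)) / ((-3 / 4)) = 200 / 27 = 7.41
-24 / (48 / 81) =-81 / 2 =-40.50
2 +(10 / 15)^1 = 8 / 3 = 2.67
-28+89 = 61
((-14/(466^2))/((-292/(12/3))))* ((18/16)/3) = 21/63409552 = 0.00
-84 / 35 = -12 / 5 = -2.40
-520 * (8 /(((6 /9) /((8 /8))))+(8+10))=-15600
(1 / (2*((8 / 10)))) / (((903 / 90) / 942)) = 58.68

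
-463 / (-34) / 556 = 463 / 18904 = 0.02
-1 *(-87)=87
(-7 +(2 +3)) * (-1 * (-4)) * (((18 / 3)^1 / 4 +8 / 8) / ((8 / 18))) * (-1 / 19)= 45 / 19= 2.37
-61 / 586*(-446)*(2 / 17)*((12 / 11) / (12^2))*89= 1210667 / 328746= 3.68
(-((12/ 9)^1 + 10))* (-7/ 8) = 119/ 12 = 9.92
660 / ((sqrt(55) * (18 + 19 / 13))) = 4.57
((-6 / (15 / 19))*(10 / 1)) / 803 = -76 / 803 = -0.09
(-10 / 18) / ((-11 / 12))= 20 / 33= 0.61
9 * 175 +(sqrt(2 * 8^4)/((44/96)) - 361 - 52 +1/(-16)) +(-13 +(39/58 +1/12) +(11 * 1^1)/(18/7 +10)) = 1536 * sqrt(2)/11 +1601591/1392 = 1348.04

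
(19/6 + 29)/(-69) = -193/414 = -0.47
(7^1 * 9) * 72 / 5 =4536 / 5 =907.20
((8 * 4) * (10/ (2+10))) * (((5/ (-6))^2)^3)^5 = 4656612873077392578125/ 41451359947637504606208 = 0.11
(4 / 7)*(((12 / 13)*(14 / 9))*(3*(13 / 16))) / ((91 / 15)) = 0.33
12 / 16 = 3 / 4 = 0.75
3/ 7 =0.43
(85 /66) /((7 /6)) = 85 /77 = 1.10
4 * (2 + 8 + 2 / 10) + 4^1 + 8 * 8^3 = 20704 / 5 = 4140.80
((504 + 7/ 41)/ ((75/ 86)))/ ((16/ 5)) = 888853/ 4920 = 180.66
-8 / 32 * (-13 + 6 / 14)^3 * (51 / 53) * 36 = 312795648 / 18179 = 17206.43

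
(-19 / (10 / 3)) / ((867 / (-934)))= 8873 / 1445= 6.14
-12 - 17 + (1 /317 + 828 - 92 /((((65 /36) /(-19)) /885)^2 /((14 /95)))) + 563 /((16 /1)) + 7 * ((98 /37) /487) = -90809361125857213199 /77226550960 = -1175882646.54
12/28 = 3/7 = 0.43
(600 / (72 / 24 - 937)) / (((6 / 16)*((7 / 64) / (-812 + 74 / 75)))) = 124571648 / 9807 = 12702.32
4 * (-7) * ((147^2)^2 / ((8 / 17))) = -55566916839 / 2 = -27783458419.50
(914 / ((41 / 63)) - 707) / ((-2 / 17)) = -486115 / 82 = -5928.23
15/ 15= 1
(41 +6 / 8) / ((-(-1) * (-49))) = -167 / 196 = -0.85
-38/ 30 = -19/ 15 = -1.27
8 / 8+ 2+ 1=4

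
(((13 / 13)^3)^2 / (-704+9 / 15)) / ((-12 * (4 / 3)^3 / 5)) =225 / 900352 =0.00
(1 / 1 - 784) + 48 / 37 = -28923 / 37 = -781.70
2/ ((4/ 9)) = 9/ 2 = 4.50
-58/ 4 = -29/ 2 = -14.50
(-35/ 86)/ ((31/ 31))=-35/ 86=-0.41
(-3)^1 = -3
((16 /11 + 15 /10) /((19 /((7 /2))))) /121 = 455 /101156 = 0.00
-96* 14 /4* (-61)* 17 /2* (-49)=-8536584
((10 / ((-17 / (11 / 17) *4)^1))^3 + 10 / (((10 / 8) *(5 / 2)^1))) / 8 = 3088776957 / 7724022080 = 0.40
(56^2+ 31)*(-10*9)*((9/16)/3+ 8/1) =-18669465/8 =-2333683.12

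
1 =1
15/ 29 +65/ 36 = 2425/ 1044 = 2.32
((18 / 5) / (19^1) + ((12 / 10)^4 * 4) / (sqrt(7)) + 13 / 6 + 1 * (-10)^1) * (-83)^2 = -31061.61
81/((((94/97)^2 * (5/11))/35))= 58683933/8836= 6641.46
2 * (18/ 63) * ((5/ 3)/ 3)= 20/ 63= 0.32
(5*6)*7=210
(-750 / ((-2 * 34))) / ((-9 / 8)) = -9.80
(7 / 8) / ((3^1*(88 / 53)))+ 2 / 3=593 / 704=0.84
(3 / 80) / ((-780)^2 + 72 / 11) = 11 / 178465920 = 0.00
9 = 9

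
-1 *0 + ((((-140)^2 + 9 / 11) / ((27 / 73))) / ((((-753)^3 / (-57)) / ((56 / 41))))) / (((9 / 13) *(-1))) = -0.01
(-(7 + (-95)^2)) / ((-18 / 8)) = 36128 / 9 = 4014.22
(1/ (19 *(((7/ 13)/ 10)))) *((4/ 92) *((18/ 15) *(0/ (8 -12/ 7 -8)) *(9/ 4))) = 0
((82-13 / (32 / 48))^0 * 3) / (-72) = -1 / 24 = -0.04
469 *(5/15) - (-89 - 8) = 760/3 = 253.33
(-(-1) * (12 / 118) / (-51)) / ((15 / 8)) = -16 / 15045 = -0.00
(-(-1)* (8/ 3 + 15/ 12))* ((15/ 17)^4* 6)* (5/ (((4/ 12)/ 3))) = 107071875/ 167042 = 640.99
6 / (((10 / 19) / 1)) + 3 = 72 / 5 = 14.40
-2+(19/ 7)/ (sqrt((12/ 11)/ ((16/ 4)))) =-2+19*sqrt(33)/ 21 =3.20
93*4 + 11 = 383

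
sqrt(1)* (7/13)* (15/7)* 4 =60/13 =4.62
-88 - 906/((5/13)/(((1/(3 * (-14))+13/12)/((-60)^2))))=-22350707/252000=-88.69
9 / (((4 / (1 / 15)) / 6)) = 9 / 10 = 0.90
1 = 1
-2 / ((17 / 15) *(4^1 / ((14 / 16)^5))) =-252105 / 1114112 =-0.23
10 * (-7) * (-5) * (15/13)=5250/13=403.85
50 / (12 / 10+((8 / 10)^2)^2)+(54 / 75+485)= 6498554 / 12575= 516.78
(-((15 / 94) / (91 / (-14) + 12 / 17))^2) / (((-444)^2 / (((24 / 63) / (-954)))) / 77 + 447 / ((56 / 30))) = 0.00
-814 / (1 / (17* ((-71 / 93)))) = 982498 / 93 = 10564.49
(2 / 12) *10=5 / 3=1.67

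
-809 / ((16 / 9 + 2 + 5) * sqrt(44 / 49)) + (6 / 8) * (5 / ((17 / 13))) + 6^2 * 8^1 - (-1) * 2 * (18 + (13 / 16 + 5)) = 46035 / 136 - 50967 * sqrt(11) / 1738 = 241.23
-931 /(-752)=931 /752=1.24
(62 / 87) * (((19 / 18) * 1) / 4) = 589 / 3132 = 0.19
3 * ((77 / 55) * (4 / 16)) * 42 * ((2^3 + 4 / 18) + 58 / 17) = 8722 / 17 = 513.06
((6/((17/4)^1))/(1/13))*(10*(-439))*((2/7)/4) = -684840/119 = -5754.96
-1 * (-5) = 5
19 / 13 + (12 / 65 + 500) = 32607 / 65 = 501.65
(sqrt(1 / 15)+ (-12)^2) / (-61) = -144 / 61-sqrt(15) / 915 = -2.36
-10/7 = -1.43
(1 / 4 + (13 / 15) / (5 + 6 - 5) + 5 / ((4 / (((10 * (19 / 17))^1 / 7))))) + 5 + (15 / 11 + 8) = 3947549 / 235620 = 16.75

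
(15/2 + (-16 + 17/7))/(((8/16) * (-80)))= 17/112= 0.15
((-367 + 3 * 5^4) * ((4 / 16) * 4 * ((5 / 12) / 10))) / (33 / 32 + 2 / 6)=6032 / 131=46.05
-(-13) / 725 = 13 / 725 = 0.02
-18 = -18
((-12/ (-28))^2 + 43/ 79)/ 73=2818/ 282583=0.01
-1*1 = -1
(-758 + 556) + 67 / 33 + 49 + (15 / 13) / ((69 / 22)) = -1485988 / 9867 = -150.60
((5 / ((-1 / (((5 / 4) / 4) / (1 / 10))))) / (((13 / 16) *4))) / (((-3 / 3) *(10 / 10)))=125 / 26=4.81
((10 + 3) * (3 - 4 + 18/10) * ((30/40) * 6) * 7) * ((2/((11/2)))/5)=6552/275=23.83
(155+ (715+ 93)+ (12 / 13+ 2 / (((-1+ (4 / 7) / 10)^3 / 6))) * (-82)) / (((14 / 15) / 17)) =37544.72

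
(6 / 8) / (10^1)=3 / 40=0.08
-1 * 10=-10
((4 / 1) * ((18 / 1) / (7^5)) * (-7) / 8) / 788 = -9 / 1891988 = -0.00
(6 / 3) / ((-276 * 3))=-1 / 414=-0.00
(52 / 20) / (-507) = -1 / 195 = -0.01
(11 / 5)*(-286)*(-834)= 524752.80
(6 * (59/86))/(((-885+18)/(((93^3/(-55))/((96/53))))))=838408113/21871520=38.33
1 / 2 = 0.50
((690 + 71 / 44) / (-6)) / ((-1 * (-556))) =-30431 / 146784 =-0.21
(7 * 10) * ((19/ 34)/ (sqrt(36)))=665/ 102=6.52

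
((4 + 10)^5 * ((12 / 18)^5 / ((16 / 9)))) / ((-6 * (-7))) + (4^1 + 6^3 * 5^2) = 514556 / 81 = 6352.54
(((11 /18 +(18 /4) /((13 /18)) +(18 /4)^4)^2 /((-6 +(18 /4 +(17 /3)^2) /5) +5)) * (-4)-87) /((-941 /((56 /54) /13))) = 21335169800987 /2286800125272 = 9.33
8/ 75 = 0.11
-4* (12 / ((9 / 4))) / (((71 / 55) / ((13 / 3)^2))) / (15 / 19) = -2260544 / 5751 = -393.07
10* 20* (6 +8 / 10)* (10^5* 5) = 680000000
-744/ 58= -372/ 29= -12.83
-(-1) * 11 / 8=11 / 8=1.38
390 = 390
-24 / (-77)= 24 / 77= 0.31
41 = 41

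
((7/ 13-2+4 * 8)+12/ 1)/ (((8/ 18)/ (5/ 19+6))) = 592263/ 988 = 599.46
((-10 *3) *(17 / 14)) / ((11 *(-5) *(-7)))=-51 / 539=-0.09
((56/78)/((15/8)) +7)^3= 80565593759/200201625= 402.42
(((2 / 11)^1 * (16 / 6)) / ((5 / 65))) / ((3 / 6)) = 416 / 33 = 12.61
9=9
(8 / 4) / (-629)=-0.00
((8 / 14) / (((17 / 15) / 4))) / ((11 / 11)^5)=240 / 119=2.02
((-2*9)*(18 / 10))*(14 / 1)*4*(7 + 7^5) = -152536608 / 5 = -30507321.60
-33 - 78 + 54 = -57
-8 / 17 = -0.47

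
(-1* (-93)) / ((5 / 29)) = 2697 / 5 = 539.40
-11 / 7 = -1.57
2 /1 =2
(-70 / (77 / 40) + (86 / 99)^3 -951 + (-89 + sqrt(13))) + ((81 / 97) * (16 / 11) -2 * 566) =-2202.89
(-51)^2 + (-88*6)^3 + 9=-147195342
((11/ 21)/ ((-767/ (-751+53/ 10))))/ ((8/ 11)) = 902297/ 1288560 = 0.70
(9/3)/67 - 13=-868/67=-12.96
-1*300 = -300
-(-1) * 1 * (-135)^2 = 18225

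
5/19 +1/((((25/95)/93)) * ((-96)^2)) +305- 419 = -33181769/291840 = -113.70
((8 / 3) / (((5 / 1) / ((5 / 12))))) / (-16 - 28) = -1 / 198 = -0.01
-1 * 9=-9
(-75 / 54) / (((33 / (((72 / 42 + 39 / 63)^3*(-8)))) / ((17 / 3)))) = 583100 / 24057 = 24.24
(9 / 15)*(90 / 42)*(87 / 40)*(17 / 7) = 13311 / 1960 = 6.79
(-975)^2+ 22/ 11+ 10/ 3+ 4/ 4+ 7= 2851915/ 3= 950638.33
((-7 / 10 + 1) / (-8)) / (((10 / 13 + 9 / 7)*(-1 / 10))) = 273 / 1496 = 0.18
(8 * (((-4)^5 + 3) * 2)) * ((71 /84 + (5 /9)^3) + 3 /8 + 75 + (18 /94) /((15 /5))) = -299556043834 /239841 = -1248977.63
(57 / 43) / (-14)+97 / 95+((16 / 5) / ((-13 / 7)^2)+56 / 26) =38738003 / 9665110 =4.01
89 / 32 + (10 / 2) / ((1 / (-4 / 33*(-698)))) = 449657 / 1056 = 425.81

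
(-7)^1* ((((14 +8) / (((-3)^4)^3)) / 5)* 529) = -81466 / 2657205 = -0.03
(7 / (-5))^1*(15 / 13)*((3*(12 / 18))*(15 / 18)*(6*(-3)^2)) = -1890 / 13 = -145.38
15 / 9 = 1.67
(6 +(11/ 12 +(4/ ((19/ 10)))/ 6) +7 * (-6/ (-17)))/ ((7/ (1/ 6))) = 37745/ 162792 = 0.23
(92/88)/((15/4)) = 46/165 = 0.28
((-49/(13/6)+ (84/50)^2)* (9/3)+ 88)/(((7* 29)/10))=465092/329875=1.41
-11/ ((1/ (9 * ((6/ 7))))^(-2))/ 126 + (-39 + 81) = 2204419/ 52488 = 42.00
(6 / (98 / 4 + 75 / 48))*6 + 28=4084 / 139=29.38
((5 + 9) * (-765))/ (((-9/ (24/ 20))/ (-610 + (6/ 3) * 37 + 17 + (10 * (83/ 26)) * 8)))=-4893756/ 13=-376442.77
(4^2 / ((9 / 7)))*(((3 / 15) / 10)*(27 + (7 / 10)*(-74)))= -6944 / 1125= -6.17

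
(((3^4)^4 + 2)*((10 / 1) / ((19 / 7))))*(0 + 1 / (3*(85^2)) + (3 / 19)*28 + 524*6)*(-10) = -4329088321631276 / 867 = -4993181455168.72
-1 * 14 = -14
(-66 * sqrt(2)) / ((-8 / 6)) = 99 * sqrt(2) / 2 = 70.00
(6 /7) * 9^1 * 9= 486 /7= 69.43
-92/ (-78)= 46/ 39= 1.18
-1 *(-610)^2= -372100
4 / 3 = 1.33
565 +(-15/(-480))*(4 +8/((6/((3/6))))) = 27127/48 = 565.15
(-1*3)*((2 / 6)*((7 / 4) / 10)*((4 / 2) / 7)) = -1 / 20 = -0.05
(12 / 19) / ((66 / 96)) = 192 / 209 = 0.92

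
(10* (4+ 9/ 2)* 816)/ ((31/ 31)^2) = 69360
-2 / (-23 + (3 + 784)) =-1 / 382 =-0.00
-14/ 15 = -0.93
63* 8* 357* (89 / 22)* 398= 3186704808 / 11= 289700437.09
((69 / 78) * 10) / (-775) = -23 / 2015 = -0.01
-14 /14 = -1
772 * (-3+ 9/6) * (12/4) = -3474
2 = 2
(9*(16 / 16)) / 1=9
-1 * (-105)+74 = 179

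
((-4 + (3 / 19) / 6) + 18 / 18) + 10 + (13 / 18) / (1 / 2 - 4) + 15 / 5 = 9.82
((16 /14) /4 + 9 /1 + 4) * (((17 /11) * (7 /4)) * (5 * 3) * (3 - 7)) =-23715 /11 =-2155.91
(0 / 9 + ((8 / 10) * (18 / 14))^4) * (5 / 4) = 419904 / 300125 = 1.40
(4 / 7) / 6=2 / 21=0.10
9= 9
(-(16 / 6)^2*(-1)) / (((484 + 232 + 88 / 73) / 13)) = 15184 / 117801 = 0.13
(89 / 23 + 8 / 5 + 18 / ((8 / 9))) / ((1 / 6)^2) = 106479 / 115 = 925.90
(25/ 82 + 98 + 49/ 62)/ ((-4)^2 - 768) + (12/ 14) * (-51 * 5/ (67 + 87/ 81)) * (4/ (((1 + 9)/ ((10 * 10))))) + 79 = -152372700903/ 3074304968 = -49.56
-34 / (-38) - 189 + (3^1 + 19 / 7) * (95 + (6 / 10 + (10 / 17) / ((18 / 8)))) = 7319014 / 20349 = 359.67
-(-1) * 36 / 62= 18 / 31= 0.58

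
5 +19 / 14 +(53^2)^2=7890487.36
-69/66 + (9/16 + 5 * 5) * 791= 3558525/176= 20218.89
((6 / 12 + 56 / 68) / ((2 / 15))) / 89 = 675 / 6052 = 0.11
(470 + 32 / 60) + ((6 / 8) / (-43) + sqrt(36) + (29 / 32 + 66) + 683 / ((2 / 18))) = 138090313 / 20640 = 6690.42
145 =145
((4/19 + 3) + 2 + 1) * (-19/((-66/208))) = 12272/33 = 371.88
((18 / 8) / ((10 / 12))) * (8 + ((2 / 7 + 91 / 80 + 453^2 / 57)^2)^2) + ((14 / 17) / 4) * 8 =989810362476940634755722029736619 / 2178790300467200000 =454293541817537.32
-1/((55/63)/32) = -2016/55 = -36.65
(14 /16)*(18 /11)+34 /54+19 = 25021 /1188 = 21.06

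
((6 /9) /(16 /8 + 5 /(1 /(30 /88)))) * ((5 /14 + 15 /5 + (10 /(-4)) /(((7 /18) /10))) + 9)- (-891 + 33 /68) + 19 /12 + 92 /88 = 1131440575 /1280202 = 883.80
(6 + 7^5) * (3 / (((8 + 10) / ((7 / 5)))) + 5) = 2639641 / 30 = 87988.03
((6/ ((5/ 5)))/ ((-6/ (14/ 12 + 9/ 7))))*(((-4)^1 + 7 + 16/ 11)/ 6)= -721/ 396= -1.82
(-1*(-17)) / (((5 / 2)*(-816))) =-1 / 120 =-0.01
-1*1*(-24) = 24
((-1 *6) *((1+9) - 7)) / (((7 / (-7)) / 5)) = 90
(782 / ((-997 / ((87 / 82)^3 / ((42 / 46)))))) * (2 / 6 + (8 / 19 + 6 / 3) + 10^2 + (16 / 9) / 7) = -27043642484377 / 255891818588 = -105.68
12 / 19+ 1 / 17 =0.69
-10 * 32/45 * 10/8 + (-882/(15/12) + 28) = -30892/45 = -686.49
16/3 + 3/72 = 43/8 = 5.38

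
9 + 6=15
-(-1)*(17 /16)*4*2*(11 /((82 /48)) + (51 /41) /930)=1391569 /25420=54.74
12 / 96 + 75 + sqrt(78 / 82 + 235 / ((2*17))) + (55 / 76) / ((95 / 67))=sqrt(15279634) / 1394 + 218435 / 2888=78.44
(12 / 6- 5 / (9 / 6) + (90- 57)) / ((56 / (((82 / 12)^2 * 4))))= 159695 / 1512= 105.62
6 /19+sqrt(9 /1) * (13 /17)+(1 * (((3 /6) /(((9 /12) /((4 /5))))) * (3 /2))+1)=7122 /1615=4.41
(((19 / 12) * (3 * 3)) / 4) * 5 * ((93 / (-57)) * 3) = -1395 / 16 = -87.19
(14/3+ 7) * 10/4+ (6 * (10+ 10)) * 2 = 1615/6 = 269.17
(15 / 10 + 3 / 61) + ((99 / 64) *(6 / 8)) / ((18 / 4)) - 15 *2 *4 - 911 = -8035939 / 7808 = -1029.19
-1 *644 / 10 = -64.40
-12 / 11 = -1.09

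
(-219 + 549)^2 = 108900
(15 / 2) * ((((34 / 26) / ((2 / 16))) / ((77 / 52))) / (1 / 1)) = 4080 / 77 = 52.99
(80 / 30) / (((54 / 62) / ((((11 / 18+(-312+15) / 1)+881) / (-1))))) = -1304852 / 729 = -1789.92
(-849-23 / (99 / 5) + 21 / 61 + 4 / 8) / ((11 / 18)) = -10258055 / 7381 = -1389.79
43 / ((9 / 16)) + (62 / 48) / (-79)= 434723 / 5688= 76.43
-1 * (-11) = 11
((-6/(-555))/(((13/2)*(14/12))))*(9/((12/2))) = 0.00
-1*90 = -90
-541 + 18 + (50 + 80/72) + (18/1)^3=48241/9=5360.11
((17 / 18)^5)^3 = 2862423051509815793 / 6746640616477458432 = 0.42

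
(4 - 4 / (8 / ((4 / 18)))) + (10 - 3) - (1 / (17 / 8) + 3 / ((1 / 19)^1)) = -7127 / 153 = -46.58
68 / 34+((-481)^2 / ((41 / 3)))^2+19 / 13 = 6262765817202 / 21853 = 286586089.65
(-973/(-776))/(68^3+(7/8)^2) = 7784/1951998609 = 0.00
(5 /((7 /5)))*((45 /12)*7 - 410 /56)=6625 /98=67.60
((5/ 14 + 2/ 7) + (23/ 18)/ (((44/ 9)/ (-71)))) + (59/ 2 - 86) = -45839/ 616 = -74.41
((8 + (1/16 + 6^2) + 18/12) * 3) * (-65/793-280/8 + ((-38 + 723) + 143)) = 6611301/61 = 108381.98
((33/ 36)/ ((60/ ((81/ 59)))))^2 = 9801/ 22278400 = 0.00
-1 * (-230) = 230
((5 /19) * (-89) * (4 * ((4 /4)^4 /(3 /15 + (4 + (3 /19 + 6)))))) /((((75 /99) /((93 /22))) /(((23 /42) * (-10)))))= 317285 /1148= 276.38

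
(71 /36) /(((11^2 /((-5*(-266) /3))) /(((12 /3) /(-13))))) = -94430 /42471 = -2.22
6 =6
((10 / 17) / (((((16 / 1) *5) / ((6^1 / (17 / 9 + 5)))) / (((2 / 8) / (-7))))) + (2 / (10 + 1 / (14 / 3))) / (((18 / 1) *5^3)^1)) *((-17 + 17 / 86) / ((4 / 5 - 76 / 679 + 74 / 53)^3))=1522873851951294463145 / 5791812479216510483962368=0.00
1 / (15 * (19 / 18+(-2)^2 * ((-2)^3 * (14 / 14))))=-6 / 2785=-0.00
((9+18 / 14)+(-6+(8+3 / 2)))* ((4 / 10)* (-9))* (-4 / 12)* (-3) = -1737 / 35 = -49.63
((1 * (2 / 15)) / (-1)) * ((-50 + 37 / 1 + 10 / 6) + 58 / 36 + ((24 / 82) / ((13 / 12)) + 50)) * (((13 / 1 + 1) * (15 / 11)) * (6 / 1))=-10892476 / 17589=-619.28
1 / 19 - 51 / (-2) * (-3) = -2905 / 38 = -76.45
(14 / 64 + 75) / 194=2407 / 6208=0.39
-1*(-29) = 29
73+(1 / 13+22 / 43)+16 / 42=868328 / 11739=73.97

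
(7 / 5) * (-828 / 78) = -14.86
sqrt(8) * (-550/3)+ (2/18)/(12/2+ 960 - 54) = 1/8208 - 1100 * sqrt(2)/3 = -518.54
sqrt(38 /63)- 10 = -10 + sqrt(266) /21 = -9.22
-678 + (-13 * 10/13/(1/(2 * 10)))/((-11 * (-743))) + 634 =-359812/8173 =-44.02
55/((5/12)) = 132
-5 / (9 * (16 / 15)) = -25 / 48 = -0.52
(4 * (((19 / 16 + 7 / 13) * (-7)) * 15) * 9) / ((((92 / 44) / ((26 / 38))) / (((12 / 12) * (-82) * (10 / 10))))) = 153004005 / 874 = 175061.79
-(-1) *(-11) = -11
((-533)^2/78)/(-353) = -21853/2118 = -10.32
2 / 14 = 1 / 7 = 0.14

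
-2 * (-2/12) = 1/3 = 0.33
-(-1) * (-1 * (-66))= 66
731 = 731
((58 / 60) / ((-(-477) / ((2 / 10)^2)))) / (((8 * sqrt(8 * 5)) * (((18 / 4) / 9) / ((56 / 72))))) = 203 * sqrt(10) / 257580000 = 0.00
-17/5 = -3.40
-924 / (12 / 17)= -1309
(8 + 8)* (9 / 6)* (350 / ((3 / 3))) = 8400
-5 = -5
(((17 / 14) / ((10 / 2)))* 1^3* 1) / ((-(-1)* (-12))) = -17 / 840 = -0.02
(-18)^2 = 324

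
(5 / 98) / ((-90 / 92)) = -23 / 441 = -0.05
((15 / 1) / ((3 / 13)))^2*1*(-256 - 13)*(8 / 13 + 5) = -6382025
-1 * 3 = -3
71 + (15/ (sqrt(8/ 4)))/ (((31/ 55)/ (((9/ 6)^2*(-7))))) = 71- 51975*sqrt(2)/ 248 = -225.39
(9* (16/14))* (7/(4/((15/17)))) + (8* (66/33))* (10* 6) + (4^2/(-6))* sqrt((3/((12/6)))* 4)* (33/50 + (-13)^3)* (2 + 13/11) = 16590/17 + 3074876* sqrt(6)/165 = 46623.62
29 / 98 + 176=17277 / 98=176.30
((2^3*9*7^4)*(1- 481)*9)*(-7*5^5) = 16336404000000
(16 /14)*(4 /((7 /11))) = 352 /49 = 7.18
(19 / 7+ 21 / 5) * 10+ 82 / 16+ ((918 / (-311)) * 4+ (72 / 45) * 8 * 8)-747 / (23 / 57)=-3377589549 / 2002840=-1686.40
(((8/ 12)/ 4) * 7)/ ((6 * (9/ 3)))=7/ 108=0.06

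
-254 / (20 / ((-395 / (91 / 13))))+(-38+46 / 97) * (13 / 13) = 679.12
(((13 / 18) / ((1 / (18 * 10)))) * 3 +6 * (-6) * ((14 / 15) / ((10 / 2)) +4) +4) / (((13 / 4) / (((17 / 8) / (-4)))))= -51697 / 1300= -39.77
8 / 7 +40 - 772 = -5116 / 7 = -730.86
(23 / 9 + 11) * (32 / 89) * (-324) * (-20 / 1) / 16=175680 / 89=1973.93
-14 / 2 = -7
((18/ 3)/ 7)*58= 348/ 7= 49.71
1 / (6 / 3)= 1 / 2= 0.50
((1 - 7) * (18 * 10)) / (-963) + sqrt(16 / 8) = 120 / 107 + sqrt(2) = 2.54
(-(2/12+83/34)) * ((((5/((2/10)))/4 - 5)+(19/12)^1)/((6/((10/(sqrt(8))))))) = -665 * sqrt(2)/216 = -4.35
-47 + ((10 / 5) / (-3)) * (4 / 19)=-2687 / 57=-47.14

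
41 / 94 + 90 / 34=4927 / 1598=3.08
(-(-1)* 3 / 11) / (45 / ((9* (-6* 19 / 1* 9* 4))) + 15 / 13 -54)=-160056 / 31014643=-0.01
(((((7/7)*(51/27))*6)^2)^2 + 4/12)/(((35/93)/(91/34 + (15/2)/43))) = 12333485036/98685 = 124978.32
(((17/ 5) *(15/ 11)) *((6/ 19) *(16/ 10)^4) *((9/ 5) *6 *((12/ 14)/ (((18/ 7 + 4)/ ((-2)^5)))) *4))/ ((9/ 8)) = -23102226432/ 15021875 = -1537.91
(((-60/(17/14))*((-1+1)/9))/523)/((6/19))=0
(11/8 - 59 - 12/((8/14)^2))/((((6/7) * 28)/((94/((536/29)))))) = -20.00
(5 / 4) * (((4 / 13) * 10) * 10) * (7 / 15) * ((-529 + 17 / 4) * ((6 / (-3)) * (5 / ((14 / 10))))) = 2623750 / 39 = 67275.64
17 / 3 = 5.67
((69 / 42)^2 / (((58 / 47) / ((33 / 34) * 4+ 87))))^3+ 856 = 56688292613369747131271 / 7217702194121216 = 7854063.67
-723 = -723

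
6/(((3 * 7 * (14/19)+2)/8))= 228/83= 2.75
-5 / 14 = -0.36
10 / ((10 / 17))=17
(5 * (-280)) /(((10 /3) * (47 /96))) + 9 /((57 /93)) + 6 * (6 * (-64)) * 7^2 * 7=-706465863 /893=-791115.19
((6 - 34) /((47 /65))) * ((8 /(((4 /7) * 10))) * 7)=-379.49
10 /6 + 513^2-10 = 789482 /3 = 263160.67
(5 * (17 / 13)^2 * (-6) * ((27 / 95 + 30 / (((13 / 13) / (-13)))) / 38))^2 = 1030342013321481 / 3722098081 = 276817.53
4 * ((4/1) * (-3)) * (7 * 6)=-2016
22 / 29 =0.76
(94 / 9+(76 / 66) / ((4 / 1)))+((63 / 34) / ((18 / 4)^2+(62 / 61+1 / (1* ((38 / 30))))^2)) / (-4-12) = 18246069542903 / 1700884998648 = 10.73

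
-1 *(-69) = 69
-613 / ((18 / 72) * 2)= -1226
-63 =-63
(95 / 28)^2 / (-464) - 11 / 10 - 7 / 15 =-8684111 / 5456640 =-1.59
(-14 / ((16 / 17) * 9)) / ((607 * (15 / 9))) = -119 / 72840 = -0.00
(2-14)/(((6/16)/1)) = -32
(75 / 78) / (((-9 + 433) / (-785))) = -19625 / 11024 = -1.78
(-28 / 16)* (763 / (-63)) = 763 / 36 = 21.19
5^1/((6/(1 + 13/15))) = 1.56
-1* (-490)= 490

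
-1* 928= -928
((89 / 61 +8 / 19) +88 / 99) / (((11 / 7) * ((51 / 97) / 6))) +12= 32.11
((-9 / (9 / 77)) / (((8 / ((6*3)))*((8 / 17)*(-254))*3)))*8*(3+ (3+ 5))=43197 / 1016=42.52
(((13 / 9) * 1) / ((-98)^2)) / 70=13 / 6050520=0.00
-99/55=-9/5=-1.80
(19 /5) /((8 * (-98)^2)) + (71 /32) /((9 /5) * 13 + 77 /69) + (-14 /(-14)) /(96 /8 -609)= 172402011389 /1939787492160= 0.09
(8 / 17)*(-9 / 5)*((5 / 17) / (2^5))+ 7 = 8083 / 1156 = 6.99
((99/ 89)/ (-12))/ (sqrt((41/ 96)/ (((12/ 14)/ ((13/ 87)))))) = -0.34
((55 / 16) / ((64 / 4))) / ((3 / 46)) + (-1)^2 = 1649 / 384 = 4.29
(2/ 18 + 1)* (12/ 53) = 40/ 159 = 0.25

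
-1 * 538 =-538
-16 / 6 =-8 / 3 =-2.67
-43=-43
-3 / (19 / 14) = -2.21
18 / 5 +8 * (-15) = -582 / 5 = -116.40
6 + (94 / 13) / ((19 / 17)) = 3080 / 247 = 12.47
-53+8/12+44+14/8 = -79/12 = -6.58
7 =7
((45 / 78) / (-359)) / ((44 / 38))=-285 / 205348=-0.00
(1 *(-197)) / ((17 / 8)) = -1576 / 17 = -92.71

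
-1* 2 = -2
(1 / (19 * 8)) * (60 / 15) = 1 / 38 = 0.03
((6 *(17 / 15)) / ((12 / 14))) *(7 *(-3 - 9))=-3332 / 5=-666.40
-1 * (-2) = 2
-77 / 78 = -0.99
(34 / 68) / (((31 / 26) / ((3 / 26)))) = 3 / 62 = 0.05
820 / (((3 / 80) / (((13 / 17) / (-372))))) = -213200 / 4743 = -44.95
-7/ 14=-1/ 2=-0.50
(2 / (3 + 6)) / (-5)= -2 / 45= -0.04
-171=-171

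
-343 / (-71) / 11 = 343 / 781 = 0.44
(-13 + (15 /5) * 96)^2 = 75625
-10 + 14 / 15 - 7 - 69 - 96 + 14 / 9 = -8078 / 45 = -179.51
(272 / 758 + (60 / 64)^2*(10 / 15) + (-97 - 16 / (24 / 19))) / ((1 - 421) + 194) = 15822949 / 32891136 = 0.48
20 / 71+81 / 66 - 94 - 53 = -227257 / 1562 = -145.49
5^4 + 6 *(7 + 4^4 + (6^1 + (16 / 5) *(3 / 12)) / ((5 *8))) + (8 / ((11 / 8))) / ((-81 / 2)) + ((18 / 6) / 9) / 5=98185661 / 44550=2203.94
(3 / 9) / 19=1 / 57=0.02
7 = 7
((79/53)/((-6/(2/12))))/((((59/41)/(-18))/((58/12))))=93931/37524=2.50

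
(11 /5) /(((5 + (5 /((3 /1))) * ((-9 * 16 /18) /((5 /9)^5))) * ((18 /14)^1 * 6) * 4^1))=-9625 /33337224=-0.00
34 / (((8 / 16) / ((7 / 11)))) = 476 / 11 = 43.27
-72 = -72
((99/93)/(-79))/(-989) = 33/2422061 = 0.00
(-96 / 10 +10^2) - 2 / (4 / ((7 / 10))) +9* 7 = 3061 / 20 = 153.05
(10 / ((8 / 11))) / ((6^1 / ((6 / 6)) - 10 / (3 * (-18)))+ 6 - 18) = -1485 / 628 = -2.36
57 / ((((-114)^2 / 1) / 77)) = 77 / 228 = 0.34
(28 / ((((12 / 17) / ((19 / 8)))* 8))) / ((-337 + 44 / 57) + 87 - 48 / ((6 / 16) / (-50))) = 42959 / 22438016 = 0.00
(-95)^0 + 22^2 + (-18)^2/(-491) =484.34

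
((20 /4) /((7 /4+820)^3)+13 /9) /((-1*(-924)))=461681494619 /295334098869348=0.00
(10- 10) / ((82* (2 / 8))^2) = 0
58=58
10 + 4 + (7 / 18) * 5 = 287 / 18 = 15.94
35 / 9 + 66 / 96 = 659 / 144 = 4.58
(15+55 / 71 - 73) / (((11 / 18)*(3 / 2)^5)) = -260032 / 21087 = -12.33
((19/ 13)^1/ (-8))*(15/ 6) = -95/ 208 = -0.46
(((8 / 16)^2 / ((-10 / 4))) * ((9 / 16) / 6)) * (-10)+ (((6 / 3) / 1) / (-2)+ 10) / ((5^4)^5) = 286102294922163 / 3051757812500000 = 0.09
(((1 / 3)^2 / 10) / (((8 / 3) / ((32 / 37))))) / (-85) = -2 / 47175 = -0.00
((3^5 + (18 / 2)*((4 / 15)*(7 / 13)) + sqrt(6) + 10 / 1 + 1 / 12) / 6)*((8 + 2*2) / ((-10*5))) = -198413 / 19500 - sqrt(6) / 25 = -10.27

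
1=1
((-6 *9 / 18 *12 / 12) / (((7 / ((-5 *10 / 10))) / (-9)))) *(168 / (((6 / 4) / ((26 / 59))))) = -56160 / 59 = -951.86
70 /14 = 5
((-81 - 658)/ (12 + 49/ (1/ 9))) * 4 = -2956/ 453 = -6.53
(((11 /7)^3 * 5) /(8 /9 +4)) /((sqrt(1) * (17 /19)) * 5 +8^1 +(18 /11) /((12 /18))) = 75867 /285376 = 0.27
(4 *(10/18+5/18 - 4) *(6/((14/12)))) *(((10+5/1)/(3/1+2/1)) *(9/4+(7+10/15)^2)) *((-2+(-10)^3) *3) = 250958916/7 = 35851273.71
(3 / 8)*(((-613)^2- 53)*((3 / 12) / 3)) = 93929 / 8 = 11741.12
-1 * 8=-8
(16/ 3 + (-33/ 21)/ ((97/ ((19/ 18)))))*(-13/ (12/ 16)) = -1689350/ 18333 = -92.15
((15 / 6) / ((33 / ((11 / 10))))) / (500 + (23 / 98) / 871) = 42679 / 256074138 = 0.00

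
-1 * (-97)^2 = -9409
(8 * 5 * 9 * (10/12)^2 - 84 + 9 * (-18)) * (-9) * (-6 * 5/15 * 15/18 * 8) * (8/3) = 1280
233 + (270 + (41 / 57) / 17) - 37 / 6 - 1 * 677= -349081 / 1938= -180.12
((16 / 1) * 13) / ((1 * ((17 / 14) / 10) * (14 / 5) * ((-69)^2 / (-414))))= -20800 / 391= -53.20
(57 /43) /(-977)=-57 /42011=-0.00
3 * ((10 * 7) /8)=105 /4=26.25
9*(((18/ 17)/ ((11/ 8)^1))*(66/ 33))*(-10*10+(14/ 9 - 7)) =-273312/ 187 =-1461.56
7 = 7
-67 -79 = -146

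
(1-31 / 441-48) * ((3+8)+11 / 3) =-913352 / 1323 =-690.36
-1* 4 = -4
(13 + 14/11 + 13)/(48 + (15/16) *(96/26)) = 1300/2453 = 0.53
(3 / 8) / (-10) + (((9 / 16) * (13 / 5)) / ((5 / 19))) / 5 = 537 / 500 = 1.07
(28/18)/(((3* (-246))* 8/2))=-7/13284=-0.00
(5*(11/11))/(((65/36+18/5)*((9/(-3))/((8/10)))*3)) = -80/973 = -0.08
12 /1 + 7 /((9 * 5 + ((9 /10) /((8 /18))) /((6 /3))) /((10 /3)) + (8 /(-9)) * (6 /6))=1166244 /92987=12.54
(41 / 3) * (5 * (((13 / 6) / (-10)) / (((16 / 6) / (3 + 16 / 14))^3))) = -38998011 / 702464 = -55.52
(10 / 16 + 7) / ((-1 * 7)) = -61 / 56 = -1.09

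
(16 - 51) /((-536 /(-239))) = -8365 /536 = -15.61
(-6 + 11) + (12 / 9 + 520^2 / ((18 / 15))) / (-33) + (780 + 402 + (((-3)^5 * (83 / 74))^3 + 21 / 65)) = -52810786027359179 / 2607616440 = -20252513.07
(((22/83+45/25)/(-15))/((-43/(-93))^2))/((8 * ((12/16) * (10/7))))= -0.08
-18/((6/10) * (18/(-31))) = 155/3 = 51.67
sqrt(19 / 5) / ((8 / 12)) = 3 *sqrt(95) / 10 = 2.92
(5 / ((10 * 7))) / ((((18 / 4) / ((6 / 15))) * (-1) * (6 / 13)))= -13 / 945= -0.01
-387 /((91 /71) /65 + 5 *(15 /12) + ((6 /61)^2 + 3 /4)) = -511209585 /9285512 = -55.05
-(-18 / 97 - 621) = 621.19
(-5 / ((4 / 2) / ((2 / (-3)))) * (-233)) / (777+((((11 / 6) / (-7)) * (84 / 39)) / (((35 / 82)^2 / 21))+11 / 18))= -0.54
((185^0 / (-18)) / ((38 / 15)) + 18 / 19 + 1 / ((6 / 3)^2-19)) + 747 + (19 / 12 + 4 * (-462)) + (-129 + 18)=-114908 / 95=-1209.56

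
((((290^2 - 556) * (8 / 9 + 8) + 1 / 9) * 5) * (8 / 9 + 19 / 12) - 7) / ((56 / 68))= 50560797809 / 4536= 11146560.36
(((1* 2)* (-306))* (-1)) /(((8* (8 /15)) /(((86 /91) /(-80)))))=-1.69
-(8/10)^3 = -64/125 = -0.51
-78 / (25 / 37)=-2886 / 25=-115.44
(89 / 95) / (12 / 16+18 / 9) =356 / 1045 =0.34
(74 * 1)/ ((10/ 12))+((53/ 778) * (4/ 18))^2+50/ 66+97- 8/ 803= 9180366114457/ 49211859015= 186.55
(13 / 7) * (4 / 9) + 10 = 682 / 63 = 10.83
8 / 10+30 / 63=134 / 105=1.28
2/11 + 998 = 10980/11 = 998.18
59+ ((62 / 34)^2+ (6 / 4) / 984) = 11816161 / 189584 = 62.33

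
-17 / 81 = -0.21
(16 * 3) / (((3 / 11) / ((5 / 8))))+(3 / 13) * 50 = 121.54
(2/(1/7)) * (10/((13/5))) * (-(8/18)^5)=-716800/767637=-0.93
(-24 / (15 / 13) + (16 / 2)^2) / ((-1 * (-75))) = 72 / 125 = 0.58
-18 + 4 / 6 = -17.33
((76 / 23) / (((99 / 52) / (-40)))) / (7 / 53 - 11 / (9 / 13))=2094560 / 475387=4.41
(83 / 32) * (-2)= -83 / 16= -5.19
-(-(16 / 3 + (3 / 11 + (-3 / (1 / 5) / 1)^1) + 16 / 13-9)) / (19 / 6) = -14726 / 2717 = -5.42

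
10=10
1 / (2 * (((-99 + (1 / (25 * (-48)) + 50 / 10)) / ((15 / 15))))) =-600 / 112801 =-0.01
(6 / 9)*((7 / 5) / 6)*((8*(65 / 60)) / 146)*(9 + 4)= 1183 / 9855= 0.12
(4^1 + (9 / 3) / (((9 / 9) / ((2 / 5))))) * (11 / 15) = 286 / 75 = 3.81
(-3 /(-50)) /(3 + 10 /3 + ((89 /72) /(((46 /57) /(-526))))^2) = 457056 /4944734277025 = 0.00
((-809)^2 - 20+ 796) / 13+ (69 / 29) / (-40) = 50404.33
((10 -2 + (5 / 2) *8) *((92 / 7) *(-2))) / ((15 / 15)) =-736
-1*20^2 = -400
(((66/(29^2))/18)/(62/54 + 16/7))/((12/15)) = 315/198476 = 0.00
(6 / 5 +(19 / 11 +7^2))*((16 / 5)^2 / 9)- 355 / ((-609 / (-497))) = -9196409 / 39875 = -230.63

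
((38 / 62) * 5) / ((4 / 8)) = 190 / 31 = 6.13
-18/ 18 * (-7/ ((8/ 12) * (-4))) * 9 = -189/ 8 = -23.62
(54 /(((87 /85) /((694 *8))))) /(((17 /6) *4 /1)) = 749520 /29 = 25845.52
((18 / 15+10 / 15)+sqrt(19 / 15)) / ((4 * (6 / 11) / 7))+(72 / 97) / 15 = 9.65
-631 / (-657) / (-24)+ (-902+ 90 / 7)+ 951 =6823127 / 110376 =61.82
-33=-33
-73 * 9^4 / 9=-53217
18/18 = 1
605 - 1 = 604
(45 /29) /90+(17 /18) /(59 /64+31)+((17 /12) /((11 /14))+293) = 1729427983 /5865453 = 294.85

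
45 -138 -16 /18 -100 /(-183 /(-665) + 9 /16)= -5702495 /26739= -213.27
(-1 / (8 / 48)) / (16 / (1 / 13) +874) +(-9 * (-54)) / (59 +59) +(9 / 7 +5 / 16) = 20417533 / 3574928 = 5.71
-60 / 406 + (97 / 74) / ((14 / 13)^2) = 413237 / 420616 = 0.98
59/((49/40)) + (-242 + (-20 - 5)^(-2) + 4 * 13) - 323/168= -105661949/735000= -143.76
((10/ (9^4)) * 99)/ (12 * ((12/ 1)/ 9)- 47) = -110/ 22599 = -0.00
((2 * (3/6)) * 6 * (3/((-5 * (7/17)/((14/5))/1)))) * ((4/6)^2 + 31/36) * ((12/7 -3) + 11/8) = -799/280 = -2.85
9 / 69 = 0.13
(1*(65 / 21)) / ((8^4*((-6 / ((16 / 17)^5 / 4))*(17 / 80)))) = -0.00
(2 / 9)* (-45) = -10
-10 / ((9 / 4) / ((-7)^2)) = -1960 / 9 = -217.78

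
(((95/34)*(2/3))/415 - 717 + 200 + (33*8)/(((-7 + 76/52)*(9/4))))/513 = -20503070/19543761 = -1.05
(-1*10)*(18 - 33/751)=-134850/751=-179.56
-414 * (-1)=414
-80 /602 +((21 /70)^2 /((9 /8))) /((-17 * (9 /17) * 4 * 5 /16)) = -47408 /338625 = -0.14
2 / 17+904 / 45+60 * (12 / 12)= 61358 / 765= 80.21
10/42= 5/21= 0.24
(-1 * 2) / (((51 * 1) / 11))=-22 / 51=-0.43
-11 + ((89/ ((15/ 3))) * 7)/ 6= 9.77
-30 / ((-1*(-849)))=-10 / 283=-0.04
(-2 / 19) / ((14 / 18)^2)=-162 / 931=-0.17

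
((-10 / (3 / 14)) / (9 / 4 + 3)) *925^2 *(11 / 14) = -376475000 / 63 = -5975793.65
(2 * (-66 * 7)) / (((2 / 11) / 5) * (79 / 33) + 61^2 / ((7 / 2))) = -2934855 / 3377084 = -0.87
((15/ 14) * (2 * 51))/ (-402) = -255/ 938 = -0.27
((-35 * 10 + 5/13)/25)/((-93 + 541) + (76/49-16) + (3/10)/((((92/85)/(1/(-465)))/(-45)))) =-254061864/7876912745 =-0.03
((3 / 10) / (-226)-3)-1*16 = -42943 / 2260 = -19.00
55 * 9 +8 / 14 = 3469 / 7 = 495.57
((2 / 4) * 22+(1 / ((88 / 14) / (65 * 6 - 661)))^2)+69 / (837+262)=3978409179 / 2127664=1869.85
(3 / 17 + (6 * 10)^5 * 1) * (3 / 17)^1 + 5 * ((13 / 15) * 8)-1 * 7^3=118972532702 / 867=137223221.11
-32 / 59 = -0.54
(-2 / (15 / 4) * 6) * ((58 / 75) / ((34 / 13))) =-6032 / 6375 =-0.95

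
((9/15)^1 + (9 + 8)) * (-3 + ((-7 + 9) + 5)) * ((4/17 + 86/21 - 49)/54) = -2806672/48195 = -58.24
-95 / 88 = -1.08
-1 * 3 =-3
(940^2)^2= 780748960000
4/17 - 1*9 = -149/17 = -8.76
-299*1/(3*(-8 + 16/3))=299/8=37.38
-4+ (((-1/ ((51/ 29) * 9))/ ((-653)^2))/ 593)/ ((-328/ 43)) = -152274638264449/ 38068659566424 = -4.00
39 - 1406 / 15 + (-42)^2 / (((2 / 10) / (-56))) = -7409621 / 15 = -493974.73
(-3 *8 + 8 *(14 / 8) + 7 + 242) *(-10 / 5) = -478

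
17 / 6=2.83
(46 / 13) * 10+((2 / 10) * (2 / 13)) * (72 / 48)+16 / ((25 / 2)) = 11931 / 325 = 36.71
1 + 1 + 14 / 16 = 2.88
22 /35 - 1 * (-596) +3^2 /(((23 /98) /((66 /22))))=572896 /805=711.67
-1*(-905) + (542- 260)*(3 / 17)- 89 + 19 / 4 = 59195 / 68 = 870.51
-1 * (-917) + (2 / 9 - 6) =8201 / 9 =911.22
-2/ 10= -1/ 5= -0.20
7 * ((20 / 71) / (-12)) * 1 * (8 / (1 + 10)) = -0.12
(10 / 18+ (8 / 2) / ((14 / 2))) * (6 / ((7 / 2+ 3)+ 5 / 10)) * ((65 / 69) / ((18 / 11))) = 50765 / 91287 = 0.56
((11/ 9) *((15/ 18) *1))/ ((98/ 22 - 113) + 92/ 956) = -0.01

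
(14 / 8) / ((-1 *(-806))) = 7 / 3224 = 0.00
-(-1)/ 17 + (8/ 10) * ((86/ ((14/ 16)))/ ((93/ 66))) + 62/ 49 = 57.13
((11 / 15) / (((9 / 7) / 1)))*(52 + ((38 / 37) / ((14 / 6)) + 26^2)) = 2075326 / 4995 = 415.48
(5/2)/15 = 1/6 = 0.17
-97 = -97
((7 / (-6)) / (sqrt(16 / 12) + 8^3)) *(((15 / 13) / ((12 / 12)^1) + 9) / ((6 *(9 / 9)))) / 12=-2464 / 7667673 + 77 *sqrt(3) / 184024152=-0.00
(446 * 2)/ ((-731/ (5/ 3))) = -4460/ 2193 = -2.03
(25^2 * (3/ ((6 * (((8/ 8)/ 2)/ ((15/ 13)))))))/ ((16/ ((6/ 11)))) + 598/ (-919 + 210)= 19256513/ 811096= 23.74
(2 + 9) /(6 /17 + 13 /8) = 1496 /269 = 5.56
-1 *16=-16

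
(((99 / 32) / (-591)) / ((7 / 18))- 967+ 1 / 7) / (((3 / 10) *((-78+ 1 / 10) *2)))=177775275 / 8593928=20.69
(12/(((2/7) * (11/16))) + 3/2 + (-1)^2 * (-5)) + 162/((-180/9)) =2722/55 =49.49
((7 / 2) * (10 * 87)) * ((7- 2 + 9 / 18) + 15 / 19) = 727755 / 38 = 19151.45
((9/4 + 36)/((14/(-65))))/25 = -1989/280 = -7.10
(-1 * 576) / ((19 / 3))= -1728 / 19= -90.95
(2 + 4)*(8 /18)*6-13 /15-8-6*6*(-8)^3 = 18439.13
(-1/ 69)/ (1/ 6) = -2/ 23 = -0.09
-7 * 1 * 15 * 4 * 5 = -2100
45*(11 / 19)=495 / 19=26.05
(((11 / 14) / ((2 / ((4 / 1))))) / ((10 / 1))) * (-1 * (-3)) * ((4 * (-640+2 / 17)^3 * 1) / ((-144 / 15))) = 252843516387 / 4913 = 51464180.01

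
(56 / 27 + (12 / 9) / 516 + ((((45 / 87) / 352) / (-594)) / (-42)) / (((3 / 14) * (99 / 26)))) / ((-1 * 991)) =-80405734091 / 38370341994336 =-0.00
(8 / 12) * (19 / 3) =38 / 9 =4.22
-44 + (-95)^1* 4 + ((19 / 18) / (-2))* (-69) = -4651 / 12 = -387.58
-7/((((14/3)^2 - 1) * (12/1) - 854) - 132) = 21/2210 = 0.01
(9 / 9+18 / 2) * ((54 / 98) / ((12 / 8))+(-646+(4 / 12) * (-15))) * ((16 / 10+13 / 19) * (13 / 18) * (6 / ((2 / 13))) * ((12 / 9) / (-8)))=55674853 / 798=69767.99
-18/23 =-0.78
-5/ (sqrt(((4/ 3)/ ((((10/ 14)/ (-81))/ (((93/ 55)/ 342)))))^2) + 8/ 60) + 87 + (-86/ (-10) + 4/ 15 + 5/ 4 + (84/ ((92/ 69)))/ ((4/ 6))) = 38512019/ 207120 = 185.94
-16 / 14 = -8 / 7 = -1.14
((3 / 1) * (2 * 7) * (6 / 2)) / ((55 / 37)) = 84.76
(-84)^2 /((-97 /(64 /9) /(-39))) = 1956864 /97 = 20173.86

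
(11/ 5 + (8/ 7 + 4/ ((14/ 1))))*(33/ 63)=1397/ 735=1.90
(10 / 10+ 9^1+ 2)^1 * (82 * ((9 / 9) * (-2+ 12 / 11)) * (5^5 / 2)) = -15375000 / 11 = -1397727.27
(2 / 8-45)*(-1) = 179 / 4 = 44.75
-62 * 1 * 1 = -62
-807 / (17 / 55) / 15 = -174.06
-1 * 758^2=-574564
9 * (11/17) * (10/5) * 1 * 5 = 990/17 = 58.24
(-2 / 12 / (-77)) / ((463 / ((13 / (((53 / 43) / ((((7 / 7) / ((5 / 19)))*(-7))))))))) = -10621 / 8097870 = -0.00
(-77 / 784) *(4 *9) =-99 / 28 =-3.54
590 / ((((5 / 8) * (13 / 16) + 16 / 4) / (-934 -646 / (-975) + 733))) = -2950249216 / 112515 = -26220.94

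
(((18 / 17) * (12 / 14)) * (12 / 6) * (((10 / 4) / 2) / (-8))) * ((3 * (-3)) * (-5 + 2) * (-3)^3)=98415 / 476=206.75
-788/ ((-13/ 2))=1576/ 13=121.23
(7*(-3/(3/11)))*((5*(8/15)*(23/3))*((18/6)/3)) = -14168/9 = -1574.22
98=98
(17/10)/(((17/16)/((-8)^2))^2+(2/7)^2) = 20.75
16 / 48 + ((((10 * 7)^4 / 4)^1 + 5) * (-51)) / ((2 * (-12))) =306127763 / 24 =12755323.46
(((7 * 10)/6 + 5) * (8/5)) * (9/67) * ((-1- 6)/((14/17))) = -2040/67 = -30.45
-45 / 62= -0.73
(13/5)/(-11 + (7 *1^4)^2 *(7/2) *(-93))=-0.00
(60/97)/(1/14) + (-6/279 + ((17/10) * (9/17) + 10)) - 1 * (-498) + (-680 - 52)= -214.46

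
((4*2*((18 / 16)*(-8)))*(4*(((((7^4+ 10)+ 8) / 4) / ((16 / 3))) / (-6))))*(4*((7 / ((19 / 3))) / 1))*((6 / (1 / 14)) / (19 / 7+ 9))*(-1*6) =-19670364 / 19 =-1035282.32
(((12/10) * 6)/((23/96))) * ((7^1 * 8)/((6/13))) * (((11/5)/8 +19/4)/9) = 1170624/575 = 2035.87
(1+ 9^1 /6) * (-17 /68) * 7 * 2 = -35 /4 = -8.75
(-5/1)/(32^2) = -0.00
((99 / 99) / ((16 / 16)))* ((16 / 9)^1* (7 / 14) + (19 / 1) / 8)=235 / 72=3.26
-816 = -816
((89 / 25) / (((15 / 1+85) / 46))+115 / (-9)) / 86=-125327 / 967500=-0.13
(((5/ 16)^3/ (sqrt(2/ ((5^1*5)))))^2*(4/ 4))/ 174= 390625/ 5838471168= 0.00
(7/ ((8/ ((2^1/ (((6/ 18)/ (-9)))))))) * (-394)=37233/ 2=18616.50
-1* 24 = -24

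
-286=-286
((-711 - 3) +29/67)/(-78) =47809/5226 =9.15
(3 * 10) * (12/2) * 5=900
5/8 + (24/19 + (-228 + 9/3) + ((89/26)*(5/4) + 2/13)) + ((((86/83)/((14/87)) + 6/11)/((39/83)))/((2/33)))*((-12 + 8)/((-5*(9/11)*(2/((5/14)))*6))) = -23042636/108927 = -211.54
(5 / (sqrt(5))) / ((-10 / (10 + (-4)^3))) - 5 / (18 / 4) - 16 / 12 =-22 / 9 + 27 *sqrt(5) / 5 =9.63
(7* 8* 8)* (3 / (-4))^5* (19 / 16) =-32319 / 256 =-126.25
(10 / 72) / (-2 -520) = -5 / 18792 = -0.00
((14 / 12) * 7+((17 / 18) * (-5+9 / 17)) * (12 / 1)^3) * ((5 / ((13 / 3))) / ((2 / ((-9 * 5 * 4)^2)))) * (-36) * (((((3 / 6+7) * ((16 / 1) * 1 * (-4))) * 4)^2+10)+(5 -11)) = 235022875278264000 / 13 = 18078682713712615.38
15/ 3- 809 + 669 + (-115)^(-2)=-135.00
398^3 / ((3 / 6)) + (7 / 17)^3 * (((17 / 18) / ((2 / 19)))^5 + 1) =126093643.34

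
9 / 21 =0.43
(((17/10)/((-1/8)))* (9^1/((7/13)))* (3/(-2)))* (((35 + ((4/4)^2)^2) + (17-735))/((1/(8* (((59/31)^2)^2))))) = -25451111166624/1042685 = -24409204.28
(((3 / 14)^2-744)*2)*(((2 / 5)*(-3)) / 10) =87489 / 490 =178.55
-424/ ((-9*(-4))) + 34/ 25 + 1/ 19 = -44311/ 4275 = -10.37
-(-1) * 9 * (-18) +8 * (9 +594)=4662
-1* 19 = -19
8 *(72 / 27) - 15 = 19 / 3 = 6.33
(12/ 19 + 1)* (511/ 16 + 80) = 55521/ 304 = 182.63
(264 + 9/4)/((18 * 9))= 355/216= 1.64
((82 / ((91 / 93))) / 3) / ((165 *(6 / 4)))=5084 / 45045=0.11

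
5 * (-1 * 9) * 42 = -1890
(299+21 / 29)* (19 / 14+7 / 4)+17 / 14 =1865 / 2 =932.50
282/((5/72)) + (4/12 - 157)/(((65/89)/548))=-22130984/195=-113492.23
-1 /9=-0.11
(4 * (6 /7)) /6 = 4 /7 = 0.57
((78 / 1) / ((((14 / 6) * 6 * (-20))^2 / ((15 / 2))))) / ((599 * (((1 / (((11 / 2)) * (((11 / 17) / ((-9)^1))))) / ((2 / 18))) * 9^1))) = -1573 / 25866449280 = -0.00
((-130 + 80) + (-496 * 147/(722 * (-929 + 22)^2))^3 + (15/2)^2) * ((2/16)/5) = 654794973252809559421011961/4190687828819221538180091040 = 0.16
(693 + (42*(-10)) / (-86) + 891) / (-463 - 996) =-68322 / 62737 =-1.09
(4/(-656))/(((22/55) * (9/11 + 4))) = -55/17384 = -0.00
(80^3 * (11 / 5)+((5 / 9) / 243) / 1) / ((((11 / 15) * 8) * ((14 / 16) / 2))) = 438857.14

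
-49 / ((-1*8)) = 49 / 8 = 6.12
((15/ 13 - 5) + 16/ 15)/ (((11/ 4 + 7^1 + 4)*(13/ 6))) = -4336/ 46475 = -0.09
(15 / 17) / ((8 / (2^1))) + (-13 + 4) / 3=-189 / 68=-2.78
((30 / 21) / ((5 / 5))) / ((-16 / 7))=-5 / 8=-0.62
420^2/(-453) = -58800/151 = -389.40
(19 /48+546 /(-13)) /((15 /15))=-1997 /48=-41.60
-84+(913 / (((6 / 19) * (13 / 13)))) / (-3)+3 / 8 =-75409 / 72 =-1047.35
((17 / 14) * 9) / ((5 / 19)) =2907 / 70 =41.53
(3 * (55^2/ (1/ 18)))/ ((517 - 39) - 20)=81675/ 229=356.66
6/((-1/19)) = -114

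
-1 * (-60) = 60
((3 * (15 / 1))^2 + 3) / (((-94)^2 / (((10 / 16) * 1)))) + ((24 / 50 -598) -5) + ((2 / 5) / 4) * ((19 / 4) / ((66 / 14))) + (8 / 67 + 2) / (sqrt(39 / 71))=-1097602466 / 1822425 + 142 * sqrt(2769) / 2613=-599.42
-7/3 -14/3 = -7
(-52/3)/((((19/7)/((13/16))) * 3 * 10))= -1183/6840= -0.17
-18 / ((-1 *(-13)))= -18 / 13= -1.38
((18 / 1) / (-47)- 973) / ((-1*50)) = 45749 / 2350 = 19.47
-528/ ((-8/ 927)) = 61182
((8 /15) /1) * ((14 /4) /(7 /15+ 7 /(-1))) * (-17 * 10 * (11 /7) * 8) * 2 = 59840 /49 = 1221.22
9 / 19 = 0.47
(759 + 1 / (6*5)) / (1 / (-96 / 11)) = -364336 / 55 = -6624.29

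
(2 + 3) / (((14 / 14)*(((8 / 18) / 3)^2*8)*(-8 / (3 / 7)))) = -10935 / 7168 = -1.53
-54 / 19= -2.84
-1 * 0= 0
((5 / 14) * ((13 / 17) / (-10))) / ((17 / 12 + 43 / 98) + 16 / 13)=-3549 / 401047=-0.01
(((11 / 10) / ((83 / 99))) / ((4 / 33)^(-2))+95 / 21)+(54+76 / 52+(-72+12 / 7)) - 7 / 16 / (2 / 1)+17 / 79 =-2945623943 / 286409760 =-10.28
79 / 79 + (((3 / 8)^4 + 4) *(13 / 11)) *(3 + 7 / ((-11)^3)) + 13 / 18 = 4304089069 / 269862912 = 15.95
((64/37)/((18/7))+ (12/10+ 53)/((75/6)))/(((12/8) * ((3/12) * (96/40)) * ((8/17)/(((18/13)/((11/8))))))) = 14177048/1190475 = 11.91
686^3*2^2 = 1291315424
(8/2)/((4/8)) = 8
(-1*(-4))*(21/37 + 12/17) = 3204/629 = 5.09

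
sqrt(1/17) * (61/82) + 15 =61 * sqrt(17)/1394 + 15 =15.18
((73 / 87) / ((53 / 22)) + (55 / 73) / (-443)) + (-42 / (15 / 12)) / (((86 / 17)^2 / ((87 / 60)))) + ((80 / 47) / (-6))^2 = -134905027300269533 / 91357791991183350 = -1.48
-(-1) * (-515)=-515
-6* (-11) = 66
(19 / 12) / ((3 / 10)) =95 / 18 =5.28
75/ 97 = 0.77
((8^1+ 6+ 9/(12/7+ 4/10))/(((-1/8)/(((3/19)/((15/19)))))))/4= -1351/185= -7.30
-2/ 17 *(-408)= 48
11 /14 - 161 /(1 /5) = -11259 /14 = -804.21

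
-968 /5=-193.60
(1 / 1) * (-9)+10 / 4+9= 5 / 2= 2.50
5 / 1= 5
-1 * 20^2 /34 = -200 /17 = -11.76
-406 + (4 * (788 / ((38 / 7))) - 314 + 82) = -1090 / 19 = -57.37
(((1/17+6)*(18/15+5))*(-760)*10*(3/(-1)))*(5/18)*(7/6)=42466900/153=277561.44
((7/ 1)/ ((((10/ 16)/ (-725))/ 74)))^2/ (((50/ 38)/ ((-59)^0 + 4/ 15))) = 5213659822336/ 15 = 347577321489.07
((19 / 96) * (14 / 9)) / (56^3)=19 / 10838016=0.00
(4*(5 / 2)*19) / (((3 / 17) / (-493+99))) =-1272620 / 3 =-424206.67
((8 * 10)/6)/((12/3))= 10/3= 3.33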